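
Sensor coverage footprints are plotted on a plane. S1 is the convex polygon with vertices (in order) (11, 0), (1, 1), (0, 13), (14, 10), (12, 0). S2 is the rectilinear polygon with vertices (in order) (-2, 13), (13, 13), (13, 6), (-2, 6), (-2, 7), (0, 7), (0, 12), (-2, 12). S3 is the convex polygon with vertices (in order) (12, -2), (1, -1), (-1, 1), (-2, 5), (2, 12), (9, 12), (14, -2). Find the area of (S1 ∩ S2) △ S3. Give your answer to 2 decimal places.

124.46

|S1 ∩ S2| = 70.8512.
|(S1 ∩ S2) ∩ S3| = 53.4446.
|(S1 ∩ S2) △ S3| = 70.8512 + 160.5 − 106.8893 = 124.46.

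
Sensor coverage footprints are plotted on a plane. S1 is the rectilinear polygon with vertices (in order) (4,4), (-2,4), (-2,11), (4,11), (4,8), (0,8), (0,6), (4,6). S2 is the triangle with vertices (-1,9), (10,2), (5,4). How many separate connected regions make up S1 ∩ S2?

2

S1 ∩ S2 splits into 2 disjoint pieces (area 0.1857, area 0.7907).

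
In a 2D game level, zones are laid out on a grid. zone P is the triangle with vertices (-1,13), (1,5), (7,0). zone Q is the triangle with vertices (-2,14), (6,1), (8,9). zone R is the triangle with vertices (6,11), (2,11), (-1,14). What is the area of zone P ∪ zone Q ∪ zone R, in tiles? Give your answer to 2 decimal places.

By inclusion–exclusion:
Individual areas: |zone P| = 19, |zone Q| = 45, |zone R| = 6.
|zone P∩zone Q| = 4.3275.
|zone P∩zone R| = 0.
|zone Q∩zone R| = 2.
|zone P∩zone Q∩zone R| = 0.
|zone P ∪ zone Q ∪ zone R| = 70 − 6.3275 + 0 = 63.67.

63.67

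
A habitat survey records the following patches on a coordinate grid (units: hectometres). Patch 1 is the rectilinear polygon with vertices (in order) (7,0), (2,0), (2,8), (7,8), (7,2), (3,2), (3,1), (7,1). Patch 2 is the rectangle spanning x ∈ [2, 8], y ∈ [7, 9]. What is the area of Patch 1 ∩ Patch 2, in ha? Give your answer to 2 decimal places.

The intersection is the polygon with vertices (2,8), (7,8), (7,7), (2,7).
By the shoelace formula its area is 5.00.

5.00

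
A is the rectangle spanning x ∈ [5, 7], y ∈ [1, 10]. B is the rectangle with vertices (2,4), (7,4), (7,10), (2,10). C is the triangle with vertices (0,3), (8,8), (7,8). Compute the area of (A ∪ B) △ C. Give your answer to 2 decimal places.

|A ∪ B| = 36.
|(A ∪ B) ∩ C| = 2.0089.
|(A ∪ B) △ C| = 36 + 2.5 − 4.0179 = 34.48.

34.48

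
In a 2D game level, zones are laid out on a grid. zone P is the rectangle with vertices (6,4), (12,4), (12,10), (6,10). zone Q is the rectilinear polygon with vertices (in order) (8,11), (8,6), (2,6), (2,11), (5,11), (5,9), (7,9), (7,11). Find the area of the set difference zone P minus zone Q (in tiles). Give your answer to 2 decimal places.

|zone P| = 36, |zone P∩zone Q| = 7.
|zone P ∖ zone Q| = |zone P| − |zone P∩zone Q| = 36 − 7 = 29.00.

29.00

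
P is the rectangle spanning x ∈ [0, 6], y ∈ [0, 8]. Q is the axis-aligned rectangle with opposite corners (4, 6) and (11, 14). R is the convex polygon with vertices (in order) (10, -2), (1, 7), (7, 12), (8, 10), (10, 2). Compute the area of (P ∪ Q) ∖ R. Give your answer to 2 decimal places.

65.85

|P ∪ Q| = 100.
|(P ∪ Q) ∩ R| = 34.15.
|(P ∪ Q) ∖ R| = 100 − 34.15 = 65.85.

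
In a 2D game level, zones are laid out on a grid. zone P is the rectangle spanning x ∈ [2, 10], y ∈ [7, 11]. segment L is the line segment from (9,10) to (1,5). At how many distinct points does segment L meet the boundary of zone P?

1

The segment meets the boundary at (4.2,7).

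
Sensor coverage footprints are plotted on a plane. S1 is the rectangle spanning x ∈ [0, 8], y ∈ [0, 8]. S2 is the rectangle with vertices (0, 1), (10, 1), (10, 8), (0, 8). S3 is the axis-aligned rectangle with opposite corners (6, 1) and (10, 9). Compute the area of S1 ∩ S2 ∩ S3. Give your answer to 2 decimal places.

14.00

The intersection is the polygon with vertices (6,1), (6,8), (8,8), (8,1).
By the shoelace formula its area is 14.00.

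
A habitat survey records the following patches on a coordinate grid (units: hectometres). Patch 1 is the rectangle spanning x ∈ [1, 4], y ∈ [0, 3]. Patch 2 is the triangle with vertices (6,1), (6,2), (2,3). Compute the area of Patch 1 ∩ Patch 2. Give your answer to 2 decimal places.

0.50

The intersection is the polygon with vertices (4,2), (2,3), (4,2.5).
By the shoelace formula its area is 0.50.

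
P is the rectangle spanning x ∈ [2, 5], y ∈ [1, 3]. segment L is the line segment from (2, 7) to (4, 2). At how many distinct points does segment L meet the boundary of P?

1

The segment meets the boundary at (3.6,3).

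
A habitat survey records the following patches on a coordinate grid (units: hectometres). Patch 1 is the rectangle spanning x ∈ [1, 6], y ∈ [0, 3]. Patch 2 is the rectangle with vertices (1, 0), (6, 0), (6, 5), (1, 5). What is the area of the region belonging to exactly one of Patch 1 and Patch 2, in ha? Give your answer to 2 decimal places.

10.00

|Patch 1∩Patch 2|: x∈[1,6], y∈[0,3] → 5·3 = 15.
|Patch 1 △ Patch 2| = |Patch 1| + |Patch 2| − 2·|Patch 1∩Patch 2| = 15 + 25 − 30 = 10.00.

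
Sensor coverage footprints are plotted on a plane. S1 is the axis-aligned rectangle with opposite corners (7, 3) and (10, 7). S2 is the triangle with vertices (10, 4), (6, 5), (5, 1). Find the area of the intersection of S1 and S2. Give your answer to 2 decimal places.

3.29

The intersection is the polygon with vertices (7,3), (7,4.75), (10,4), (8.333,3).
By the shoelace formula its area is 3.29.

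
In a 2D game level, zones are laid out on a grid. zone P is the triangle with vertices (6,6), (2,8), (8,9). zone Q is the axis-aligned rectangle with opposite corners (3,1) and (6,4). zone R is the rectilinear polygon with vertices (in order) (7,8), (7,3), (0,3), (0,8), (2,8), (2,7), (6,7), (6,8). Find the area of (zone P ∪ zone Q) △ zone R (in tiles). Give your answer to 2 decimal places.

|zone P ∪ zone Q| = 17.
|(zone P ∪ zone Q) ∩ zone R| = 5.25.
|(zone P ∪ zone Q) △ zone R| = 17 + 31 − 10.5 = 37.50.

37.50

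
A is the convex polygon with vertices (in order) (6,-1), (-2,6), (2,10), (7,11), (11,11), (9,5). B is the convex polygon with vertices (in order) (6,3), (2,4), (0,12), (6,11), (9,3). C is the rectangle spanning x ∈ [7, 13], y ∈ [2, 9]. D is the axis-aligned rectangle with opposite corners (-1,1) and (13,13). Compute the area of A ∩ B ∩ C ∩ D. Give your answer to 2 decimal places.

4.76

The intersection is the polygon with vertices (8,3), (7,3), (7,8.333), (8.571,4.143).
By the shoelace formula its area is 4.76.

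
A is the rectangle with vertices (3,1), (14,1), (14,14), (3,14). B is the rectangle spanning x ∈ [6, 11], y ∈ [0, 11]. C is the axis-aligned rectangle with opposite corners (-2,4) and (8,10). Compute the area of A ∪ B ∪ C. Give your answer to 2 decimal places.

178.00

By inclusion–exclusion:
Individual areas: |A| = 143, |B| = 55, |C| = 60.
|A∩B|: x∈[6,11], y∈[1,11] → 5·10 = 50.
|A∩C|: x∈[3,8], y∈[4,10] → 5·6 = 30.
|B∩C|: x∈[6,8], y∈[4,10] → 2·6 = 12.
|A∩B∩C| = 12.
|A ∪ B ∪ C| = 258 − 92 + 12 = 178.00.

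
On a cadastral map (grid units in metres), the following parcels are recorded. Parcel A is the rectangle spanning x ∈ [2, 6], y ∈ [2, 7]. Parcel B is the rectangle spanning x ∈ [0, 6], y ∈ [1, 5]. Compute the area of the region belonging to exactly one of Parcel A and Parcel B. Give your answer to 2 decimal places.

|Parcel A∩Parcel B|: x∈[2,6], y∈[2,5] → 4·3 = 12.
|Parcel A △ Parcel B| = |Parcel A| + |Parcel B| − 2·|Parcel A∩Parcel B| = 20 + 24 − 24 = 20.00.

20.00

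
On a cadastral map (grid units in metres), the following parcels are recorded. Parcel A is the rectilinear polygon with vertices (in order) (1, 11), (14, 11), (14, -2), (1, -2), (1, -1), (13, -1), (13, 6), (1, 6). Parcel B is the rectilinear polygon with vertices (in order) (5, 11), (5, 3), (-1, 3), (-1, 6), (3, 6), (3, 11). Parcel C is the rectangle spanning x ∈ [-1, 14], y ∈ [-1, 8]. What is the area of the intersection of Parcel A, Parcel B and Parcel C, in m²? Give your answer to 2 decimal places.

4.00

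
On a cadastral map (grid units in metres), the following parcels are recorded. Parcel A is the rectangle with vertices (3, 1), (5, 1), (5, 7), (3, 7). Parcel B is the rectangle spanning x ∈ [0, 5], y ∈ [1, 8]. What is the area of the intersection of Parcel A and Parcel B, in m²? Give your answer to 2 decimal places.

12.00

|Parcel A∩Parcel B|: x∈[3,5], y∈[1,7] → 2·6 = 12.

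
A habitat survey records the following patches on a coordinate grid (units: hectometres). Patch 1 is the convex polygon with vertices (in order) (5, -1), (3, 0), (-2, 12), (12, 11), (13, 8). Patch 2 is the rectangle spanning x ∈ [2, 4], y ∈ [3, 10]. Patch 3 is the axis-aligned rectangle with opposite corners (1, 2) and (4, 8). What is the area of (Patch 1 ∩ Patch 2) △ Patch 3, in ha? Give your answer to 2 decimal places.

|Patch 1 ∩ Patch 2| = 14.
|(Patch 1 ∩ Patch 2) ∩ Patch 3| = 10.
|(Patch 1 ∩ Patch 2) △ Patch 3| = 14 + 18 − 20 = 12.00.

12.00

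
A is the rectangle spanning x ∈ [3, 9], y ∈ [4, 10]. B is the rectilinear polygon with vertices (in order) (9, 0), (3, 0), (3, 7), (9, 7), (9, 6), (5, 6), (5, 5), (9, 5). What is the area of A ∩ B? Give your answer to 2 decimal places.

The intersection is the polygon with vertices (9,4), (3,4), (3,7), (9,7), (9,6), (5,6), (5,5), (9,5).
By the shoelace formula its area is 14.00.

14.00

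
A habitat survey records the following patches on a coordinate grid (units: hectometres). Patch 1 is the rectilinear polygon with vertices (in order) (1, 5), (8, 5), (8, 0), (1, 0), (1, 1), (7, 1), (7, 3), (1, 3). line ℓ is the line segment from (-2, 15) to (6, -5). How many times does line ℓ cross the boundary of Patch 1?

4

The segment meets the boundary at (4,0), (3.6,1), (2.8,3), (2,5).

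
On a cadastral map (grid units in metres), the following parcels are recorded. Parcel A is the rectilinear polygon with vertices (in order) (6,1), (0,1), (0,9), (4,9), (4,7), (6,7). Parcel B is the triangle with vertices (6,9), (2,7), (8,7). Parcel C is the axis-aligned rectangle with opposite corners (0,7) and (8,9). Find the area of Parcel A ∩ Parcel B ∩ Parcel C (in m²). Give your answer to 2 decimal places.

1.00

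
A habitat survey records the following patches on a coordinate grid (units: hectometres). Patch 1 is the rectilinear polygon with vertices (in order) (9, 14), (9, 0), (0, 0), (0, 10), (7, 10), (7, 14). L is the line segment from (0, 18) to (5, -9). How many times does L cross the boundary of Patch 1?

2

The segment meets the boundary at (3.333,0), (1.481,10).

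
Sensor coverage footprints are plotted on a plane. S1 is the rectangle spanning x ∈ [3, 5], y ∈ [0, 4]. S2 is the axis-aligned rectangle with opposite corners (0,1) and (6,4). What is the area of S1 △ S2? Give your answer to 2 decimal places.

14.00

|S1∩S2|: x∈[3,5], y∈[1,4] → 2·3 = 6.
|S1 △ S2| = |S1| + |S2| − 2·|S1∩S2| = 8 + 18 − 12 = 14.00.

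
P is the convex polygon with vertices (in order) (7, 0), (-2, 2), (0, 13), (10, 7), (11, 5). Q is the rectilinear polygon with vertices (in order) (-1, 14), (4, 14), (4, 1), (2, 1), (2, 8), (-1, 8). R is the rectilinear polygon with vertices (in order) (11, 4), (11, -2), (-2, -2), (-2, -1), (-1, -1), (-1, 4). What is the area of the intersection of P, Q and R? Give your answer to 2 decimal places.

5.97

The intersection is the polygon with vertices (2,4), (4,4), (4,1), (2.5,1), (2,1.111).
By the shoelace formula its area is 5.97.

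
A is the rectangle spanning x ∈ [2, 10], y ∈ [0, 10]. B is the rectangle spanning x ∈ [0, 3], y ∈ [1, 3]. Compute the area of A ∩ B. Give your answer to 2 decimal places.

2.00

|A∩B|: x∈[2,3], y∈[1,3] → 1·2 = 2.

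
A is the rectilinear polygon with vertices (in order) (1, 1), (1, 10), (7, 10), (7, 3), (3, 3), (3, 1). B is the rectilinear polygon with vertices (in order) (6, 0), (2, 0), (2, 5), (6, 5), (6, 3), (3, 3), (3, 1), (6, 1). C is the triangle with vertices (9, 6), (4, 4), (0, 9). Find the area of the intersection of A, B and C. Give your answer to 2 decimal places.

1.60

The intersection is the polygon with vertices (6,5), (6,4.8), (4,4), (3.2,5).
By the shoelace formula its area is 1.60.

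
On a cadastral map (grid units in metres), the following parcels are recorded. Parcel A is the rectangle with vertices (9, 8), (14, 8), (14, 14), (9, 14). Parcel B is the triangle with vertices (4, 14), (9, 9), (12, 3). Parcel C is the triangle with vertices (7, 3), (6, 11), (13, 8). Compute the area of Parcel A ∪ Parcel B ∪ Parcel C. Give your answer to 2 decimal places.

By inclusion–exclusion:
Individual areas: |Parcel A| = 30, |Parcel B| = 7.5, |Parcel C| = 26.5.
|Parcel A∩Parcel B| = 0.25.
|Parcel A∩Parcel C| = 3.4286.
|Parcel B∩Parcel C| = 5.0409.
|Parcel A∩Parcel B∩Parcel C| = 0.25.
|Parcel A ∪ Parcel B ∪ Parcel C| = 64 − 8.7195 + 0.25 = 55.53.

55.53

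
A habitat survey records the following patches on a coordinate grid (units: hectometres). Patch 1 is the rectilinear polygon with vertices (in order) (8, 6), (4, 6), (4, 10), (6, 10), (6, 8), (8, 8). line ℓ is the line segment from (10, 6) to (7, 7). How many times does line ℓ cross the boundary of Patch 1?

1

The segment meets the boundary at (8,6.667).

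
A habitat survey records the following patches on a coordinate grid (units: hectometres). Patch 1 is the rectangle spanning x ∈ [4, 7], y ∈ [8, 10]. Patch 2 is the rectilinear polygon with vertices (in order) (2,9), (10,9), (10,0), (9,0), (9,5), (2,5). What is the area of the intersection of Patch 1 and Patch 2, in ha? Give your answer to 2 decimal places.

3.00

The intersection is the polygon with vertices (7,8), (4,8), (4,9), (7,9).
By the shoelace formula its area is 3.00.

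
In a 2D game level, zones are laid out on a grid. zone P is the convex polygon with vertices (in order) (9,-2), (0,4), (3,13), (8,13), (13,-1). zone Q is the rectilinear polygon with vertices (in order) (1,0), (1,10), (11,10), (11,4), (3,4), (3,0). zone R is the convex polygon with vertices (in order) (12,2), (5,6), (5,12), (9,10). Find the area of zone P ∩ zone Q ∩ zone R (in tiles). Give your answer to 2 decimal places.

The intersection is the polygon with vertices (9,10), (10.5,6), (11,4.6), (11,4), (8.5,4), (5,6), (5,10).
By the shoelace formula its area is 27.15.

27.15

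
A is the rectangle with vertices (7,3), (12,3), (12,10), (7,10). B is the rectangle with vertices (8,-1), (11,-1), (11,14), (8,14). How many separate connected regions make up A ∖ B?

A ∖ B splits into 2 disjoint pieces (area 7, area 7).

2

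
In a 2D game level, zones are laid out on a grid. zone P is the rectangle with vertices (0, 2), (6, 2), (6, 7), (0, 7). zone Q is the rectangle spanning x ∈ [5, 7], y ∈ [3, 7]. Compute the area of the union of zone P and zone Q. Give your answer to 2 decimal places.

By inclusion–exclusion:
Individual areas: |zone P| = 30, |zone Q| = 8.
|zone P∩zone Q|: x∈[5,6], y∈[3,7] → 1·4 = 4.
|zone P ∪ zone Q| = 38 − 4 = 34.00.

34.00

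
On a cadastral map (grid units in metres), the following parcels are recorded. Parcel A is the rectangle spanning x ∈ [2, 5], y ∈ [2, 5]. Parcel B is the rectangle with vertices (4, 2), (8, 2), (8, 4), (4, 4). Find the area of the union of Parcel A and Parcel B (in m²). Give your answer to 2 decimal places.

15.00

By inclusion–exclusion:
Individual areas: |Parcel A| = 9, |Parcel B| = 8.
|Parcel A∩Parcel B|: x∈[4,5], y∈[2,4] → 1·2 = 2.
|Parcel A ∪ Parcel B| = 17 − 2 = 15.00.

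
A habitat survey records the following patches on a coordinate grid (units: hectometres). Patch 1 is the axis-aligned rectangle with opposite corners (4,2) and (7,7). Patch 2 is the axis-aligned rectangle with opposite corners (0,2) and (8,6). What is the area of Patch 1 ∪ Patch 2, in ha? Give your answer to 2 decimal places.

By inclusion–exclusion:
Individual areas: |Patch 1| = 15, |Patch 2| = 32.
|Patch 1∩Patch 2|: x∈[4,7], y∈[2,6] → 3·4 = 12.
|Patch 1 ∪ Patch 2| = 47 − 12 = 35.00.

35.00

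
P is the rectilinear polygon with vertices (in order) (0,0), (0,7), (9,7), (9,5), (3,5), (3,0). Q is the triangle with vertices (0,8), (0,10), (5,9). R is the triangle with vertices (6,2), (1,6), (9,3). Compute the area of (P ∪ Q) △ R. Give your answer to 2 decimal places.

44.63

|P ∪ Q| = 38.
|(P ∪ Q) ∩ R| = 0.9333.
|(P ∪ Q) △ R| = 38 + 8.5 − 1.8667 = 44.63.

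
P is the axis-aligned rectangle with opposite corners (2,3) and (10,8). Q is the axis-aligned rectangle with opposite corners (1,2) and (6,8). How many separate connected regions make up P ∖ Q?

1

P ∖ Q is a single connected region.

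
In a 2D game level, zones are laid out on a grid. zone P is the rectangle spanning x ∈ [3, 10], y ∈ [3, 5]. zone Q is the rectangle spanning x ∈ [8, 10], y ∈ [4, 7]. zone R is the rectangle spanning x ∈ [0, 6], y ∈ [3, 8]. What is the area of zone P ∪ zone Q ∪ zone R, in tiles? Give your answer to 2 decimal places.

42.00

By inclusion–exclusion:
Individual areas: |zone P| = 14, |zone Q| = 6, |zone R| = 30.
|zone P∩zone Q|: x∈[8,10], y∈[4,5] → 2·1 = 2.
|zone P∩zone R|: x∈[3,6], y∈[3,5] → 3·2 = 6.
|zone Q∩zone R| = 0 (no overlap).
|zone P∩zone Q∩zone R| = 0.
|zone P ∪ zone Q ∪ zone R| = 50 − 8 + 0 = 42.00.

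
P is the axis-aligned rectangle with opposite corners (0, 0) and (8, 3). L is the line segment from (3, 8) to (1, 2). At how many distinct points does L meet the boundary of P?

The segment meets the boundary at (1.333,3).

1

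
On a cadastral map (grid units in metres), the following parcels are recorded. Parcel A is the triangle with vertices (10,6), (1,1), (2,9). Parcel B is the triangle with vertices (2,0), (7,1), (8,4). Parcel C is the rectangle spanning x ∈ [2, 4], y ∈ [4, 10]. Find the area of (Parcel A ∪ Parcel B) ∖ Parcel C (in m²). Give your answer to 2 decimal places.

31.25

|Parcel A ∪ Parcel B| = 40.5.
|(Parcel A ∪ Parcel B) ∩ Parcel C| = 9.25.
|(Parcel A ∪ Parcel B) ∖ Parcel C| = 40.5 − 9.25 = 31.25.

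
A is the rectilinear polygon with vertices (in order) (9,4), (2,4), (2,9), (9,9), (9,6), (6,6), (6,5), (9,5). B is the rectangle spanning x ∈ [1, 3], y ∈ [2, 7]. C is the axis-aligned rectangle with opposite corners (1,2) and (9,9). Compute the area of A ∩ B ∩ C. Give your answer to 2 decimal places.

The intersection is the polygon with vertices (2,7), (3,7), (3,4), (2,4).
By the shoelace formula its area is 3.00.

3.00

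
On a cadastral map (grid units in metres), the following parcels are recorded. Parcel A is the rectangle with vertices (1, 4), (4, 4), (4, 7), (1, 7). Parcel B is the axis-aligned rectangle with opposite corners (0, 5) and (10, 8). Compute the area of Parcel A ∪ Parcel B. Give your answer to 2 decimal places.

By inclusion–exclusion:
Individual areas: |Parcel A| = 9, |Parcel B| = 30.
|Parcel A∩Parcel B|: x∈[1,4], y∈[5,7] → 3·2 = 6.
|Parcel A ∪ Parcel B| = 39 − 6 = 33.00.

33.00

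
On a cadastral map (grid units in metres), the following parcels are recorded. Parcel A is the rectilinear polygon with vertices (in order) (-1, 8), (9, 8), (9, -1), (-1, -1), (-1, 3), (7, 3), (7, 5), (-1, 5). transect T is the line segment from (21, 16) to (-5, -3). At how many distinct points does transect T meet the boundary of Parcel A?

4

The segment meets the boundary at (5.947,5), (-1,-0.077), (9,7.231), (3.211,3).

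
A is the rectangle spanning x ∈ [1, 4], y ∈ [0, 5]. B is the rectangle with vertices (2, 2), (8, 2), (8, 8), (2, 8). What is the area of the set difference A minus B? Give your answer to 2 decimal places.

|A∩B|: x∈[2,4], y∈[2,5] → 2·3 = 6.
|A| = 15.
|A ∖ B| = |A| − |A∩B| = 15 − 6 = 9.00.

9.00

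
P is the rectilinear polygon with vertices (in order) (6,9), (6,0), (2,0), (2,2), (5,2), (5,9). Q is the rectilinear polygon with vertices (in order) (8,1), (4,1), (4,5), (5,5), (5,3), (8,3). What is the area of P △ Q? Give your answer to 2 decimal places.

|P| = 15, |Q| = 10, |P∩Q| = 3.
|P △ Q| = |P| + |Q| − 2·|P∩Q| = 15 + 10 − 6 = 19.00.

19.00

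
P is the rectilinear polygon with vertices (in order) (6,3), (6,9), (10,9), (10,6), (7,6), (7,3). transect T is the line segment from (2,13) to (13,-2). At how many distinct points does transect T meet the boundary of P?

2

The segment meets the boundary at (7.133,6), (6,7.545).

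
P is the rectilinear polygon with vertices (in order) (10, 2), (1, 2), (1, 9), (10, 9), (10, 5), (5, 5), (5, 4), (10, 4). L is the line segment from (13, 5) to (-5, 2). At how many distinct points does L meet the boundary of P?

2

The segment meets the boundary at (1,3), (7,4).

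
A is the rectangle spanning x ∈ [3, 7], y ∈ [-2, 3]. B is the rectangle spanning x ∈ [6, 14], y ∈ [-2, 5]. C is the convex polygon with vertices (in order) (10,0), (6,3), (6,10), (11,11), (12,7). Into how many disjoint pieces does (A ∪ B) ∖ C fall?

1

(A ∪ B) ∖ C is a single connected region.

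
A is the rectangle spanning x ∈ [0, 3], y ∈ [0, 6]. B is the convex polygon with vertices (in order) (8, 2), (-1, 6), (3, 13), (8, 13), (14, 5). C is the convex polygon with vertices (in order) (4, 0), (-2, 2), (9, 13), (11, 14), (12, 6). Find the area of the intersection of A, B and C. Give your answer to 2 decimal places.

2.17

The intersection is the polygon with vertices (3,6), (3,4.222), (1.077,5.077), (2,6).
By the shoelace formula its area is 2.17.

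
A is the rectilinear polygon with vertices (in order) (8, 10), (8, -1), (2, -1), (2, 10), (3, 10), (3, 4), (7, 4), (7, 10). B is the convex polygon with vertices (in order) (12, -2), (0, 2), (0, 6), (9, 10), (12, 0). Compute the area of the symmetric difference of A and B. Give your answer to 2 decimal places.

|A| = 42, |B| = 87, |A∩B| = 30.4444.
|A △ B| = |A| + |B| − 2·|A∩B| = 42 + 87 − 60.8889 = 68.11.

68.11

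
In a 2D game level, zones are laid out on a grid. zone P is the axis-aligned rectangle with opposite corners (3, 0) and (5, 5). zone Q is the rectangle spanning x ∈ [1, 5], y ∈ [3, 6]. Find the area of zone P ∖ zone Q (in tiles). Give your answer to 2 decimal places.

6.00

|zone P∩zone Q|: x∈[3,5], y∈[3,5] → 2·2 = 4.
|zone P| = 10.
|zone P ∖ zone Q| = |zone P| − |zone P∩zone Q| = 10 − 4 = 6.00.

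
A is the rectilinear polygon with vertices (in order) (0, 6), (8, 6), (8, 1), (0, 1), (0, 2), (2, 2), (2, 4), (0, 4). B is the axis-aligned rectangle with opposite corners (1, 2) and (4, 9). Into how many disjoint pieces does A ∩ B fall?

A ∩ B is a single connected region.

1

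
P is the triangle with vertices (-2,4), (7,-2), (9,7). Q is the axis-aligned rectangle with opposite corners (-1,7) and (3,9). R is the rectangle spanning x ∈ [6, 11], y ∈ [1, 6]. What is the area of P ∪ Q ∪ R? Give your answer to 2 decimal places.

By inclusion–exclusion:
Individual areas: |P| = 46.5, |Q| = 8, |R| = 25.
|P∩Q| = 0.
|P∩R| = 11.1111.
|Q∩R| = 0 (no overlap).
|P∩Q∩R| = 0.
|P ∪ Q ∪ R| = 79.5 − 11.1111 + 0 = 68.39.

68.39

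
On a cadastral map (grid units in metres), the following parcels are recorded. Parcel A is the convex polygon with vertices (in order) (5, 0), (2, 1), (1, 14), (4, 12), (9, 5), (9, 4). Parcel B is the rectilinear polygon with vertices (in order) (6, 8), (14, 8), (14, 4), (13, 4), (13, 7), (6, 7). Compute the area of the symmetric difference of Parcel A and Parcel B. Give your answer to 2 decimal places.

|Parcel A| = 64.5, |Parcel B| = 11, |Parcel A∩Parcel B| = 1.2143.
|Parcel A △ Parcel B| = |Parcel A| + |Parcel B| − 2·|Parcel A∩Parcel B| = 64.5 + 11 − 2.4286 = 73.07.

73.07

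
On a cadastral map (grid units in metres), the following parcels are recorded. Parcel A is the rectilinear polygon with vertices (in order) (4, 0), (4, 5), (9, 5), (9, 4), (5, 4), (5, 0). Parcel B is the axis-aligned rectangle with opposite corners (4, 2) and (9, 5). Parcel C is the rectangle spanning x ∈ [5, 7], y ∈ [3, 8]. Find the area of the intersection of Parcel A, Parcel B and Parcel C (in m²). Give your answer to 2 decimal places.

2.00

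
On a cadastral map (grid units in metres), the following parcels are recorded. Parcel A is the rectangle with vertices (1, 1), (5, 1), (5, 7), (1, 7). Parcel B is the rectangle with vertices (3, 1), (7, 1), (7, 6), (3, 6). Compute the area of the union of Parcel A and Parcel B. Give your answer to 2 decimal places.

By inclusion–exclusion:
Individual areas: |Parcel A| = 24, |Parcel B| = 20.
|Parcel A∩Parcel B|: x∈[3,5], y∈[1,6] → 2·5 = 10.
|Parcel A ∪ Parcel B| = 44 − 10 = 34.00.

34.00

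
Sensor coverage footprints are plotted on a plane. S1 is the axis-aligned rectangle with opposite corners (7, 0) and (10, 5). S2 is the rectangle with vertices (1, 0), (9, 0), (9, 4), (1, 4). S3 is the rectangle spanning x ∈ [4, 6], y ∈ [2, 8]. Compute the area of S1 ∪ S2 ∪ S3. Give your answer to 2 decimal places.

By inclusion–exclusion:
Individual areas: |S1| = 15, |S2| = 32, |S3| = 12.
|S1∩S2|: x∈[7,9], y∈[0,4] → 2·4 = 8.
|S1∩S3| = 0 (no overlap).
|S2∩S3|: x∈[4,6], y∈[2,4] → 2·2 = 4.
|S1∩S2∩S3| = 0.
|S1 ∪ S2 ∪ S3| = 59 − 12 + 0 = 47.00.

47.00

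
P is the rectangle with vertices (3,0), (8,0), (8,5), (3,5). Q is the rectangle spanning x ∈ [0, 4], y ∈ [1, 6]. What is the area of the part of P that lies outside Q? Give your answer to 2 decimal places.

21.00

|P∩Q|: x∈[3,4], y∈[1,5] → 1·4 = 4.
|P| = 25.
|P ∖ Q| = |P| − |P∩Q| = 25 − 4 = 21.00.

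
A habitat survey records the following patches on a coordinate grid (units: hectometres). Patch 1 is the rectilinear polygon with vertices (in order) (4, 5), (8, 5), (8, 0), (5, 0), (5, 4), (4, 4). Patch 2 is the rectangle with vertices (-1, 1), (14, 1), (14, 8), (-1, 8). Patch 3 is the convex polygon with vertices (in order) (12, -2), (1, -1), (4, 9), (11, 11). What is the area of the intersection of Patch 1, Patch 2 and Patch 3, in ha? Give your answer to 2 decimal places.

13.00

The intersection is the polygon with vertices (8,1), (5,1), (5,4), (4,4), (4,5), (8,5).
By the shoelace formula its area is 13.00.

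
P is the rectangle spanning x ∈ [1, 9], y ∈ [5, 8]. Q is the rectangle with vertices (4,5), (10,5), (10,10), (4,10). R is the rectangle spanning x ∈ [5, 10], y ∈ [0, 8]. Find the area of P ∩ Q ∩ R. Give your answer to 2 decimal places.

12.00

The intersection is the polygon with vertices (9,5), (5,5), (5,8), (9,8).
By the shoelace formula its area is 12.00.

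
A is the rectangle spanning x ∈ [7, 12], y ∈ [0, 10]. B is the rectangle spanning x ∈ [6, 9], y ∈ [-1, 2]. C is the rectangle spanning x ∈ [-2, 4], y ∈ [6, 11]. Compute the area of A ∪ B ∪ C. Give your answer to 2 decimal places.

85.00

By inclusion–exclusion:
Individual areas: |A| = 50, |B| = 9, |C| = 30.
|A∩B|: x∈[7,9], y∈[0,2] → 2·2 = 4.
|A∩C| = 0 (no overlap).
|B∩C| = 0 (no overlap).
|A∩B∩C| = 0.
|A ∪ B ∪ C| = 89 − 4 + 0 = 85.00.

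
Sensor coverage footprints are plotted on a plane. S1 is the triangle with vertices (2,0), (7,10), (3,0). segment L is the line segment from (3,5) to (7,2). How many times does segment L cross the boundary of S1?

The segment meets the boundary at (4.538,3.846), (4.091,4.182).

2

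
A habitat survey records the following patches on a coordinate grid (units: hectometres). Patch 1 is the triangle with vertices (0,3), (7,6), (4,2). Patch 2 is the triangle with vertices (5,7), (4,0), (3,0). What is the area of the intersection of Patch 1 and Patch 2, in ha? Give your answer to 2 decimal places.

The intersection is the polygon with vertices (4.717,5.022), (4.353,2.471), (4,2), (3.6,2.1), (4.395,4.884).
By the shoelace formula its area is 1.40.

1.40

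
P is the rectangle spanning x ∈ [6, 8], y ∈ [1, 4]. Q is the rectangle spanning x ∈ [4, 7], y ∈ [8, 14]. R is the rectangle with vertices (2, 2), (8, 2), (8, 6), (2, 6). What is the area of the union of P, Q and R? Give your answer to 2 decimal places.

44.00

By inclusion–exclusion:
Individual areas: |P| = 6, |Q| = 18, |R| = 24.
|P∩Q| = 0 (no overlap).
|P∩R|: x∈[6,8], y∈[2,4] → 2·2 = 4.
|Q∩R| = 0 (no overlap).
|P∩Q∩R| = 0.
|P ∪ Q ∪ R| = 48 − 4 + 0 = 44.00.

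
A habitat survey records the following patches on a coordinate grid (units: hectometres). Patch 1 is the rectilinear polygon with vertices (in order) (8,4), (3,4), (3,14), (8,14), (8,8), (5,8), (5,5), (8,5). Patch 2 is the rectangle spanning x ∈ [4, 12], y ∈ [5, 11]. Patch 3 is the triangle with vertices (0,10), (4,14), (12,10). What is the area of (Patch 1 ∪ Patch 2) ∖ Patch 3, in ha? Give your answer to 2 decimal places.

|Patch 1 ∪ Patch 2| = 74.
|(Patch 1 ∪ Patch 2) ∩ Patch 3| = 18.5.
|(Patch 1 ∪ Patch 2) ∖ Patch 3| = 74 − 18.5 = 55.50.

55.50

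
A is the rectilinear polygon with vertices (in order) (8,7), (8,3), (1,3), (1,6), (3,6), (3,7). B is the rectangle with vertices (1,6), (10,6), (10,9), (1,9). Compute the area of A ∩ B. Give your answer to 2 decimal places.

5.00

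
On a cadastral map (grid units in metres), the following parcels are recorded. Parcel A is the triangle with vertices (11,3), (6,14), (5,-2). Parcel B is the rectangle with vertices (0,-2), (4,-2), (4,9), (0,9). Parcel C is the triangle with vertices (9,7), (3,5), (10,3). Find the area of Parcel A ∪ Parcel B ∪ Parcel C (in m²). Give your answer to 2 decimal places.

By inclusion–exclusion:
Individual areas: |Parcel A| = 45.5, |Parcel B| = 44, |Parcel C| = 13.
|Parcel A∩Parcel B| = 0.
|Parcel A∩Parcel C| = 11.1548.
|Parcel B∩Parcel C| = 0.3095.
|Parcel A∩Parcel B∩Parcel C| = 0.
|Parcel A ∪ Parcel B ∪ Parcel C| = 102.5 − 11.4643 + 0 = 91.04.

91.04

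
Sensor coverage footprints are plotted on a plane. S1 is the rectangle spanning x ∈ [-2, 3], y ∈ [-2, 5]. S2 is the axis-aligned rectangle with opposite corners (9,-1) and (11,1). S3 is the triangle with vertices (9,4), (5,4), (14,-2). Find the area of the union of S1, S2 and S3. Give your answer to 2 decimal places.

50.25

By inclusion–exclusion:
Individual areas: |S1| = 35, |S2| = 4, |S3| = 12.
|S1∩S2| = 0 (no overlap).
|S1∩S3| = 0.
|S2∩S3| = 0.75.
|S1∩S2∩S3| = 0.
|S1 ∪ S2 ∪ S3| = 51 − 0.75 + 0 = 50.25.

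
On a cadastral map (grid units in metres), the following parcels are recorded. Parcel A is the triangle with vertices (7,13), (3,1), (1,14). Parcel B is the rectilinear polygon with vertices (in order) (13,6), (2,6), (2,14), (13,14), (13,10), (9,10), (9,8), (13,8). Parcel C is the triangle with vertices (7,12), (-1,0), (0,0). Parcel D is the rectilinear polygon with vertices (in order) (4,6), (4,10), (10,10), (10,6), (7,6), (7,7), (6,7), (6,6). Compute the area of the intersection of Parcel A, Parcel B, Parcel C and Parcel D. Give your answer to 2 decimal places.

0.80

The intersection is the polygon with vertices (5.667,10), (5.833,10), (4,6.857), (4,7.5).
By the shoelace formula its area is 0.80.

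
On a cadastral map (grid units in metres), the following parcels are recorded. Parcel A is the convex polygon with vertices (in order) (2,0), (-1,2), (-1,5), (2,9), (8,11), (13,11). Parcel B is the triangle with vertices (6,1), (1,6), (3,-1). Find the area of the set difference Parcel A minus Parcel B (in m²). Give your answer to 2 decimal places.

|Parcel A| = 72.5, |Parcel A∩Parcel B| = 6.8056.
|Parcel A ∖ Parcel B| = |Parcel A| − |Parcel A∩Parcel B| = 72.5 − 6.8056 = 65.69.

65.69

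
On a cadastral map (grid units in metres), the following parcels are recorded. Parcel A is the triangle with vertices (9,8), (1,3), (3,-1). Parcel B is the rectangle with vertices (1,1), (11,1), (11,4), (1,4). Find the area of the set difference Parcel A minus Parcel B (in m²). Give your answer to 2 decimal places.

|Parcel A| = 21, |Parcel A∩Parcel B| = 11.2.
|Parcel A ∖ Parcel B| = |Parcel A| − |Parcel A∩Parcel B| = 21 − 11.2 = 9.80.

9.80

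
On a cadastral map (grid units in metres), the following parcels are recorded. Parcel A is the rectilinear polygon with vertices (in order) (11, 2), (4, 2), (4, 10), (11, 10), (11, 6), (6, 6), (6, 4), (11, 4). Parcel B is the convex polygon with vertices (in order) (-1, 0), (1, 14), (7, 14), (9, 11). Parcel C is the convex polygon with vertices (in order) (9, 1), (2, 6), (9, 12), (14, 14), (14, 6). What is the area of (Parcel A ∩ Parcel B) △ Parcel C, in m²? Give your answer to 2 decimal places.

82.89

|Parcel A ∩ Parcel B| = 9.2045.
|(Parcel A ∩ Parcel B) ∩ Parcel C| = 6.1569.
|(Parcel A ∩ Parcel B) △ Parcel C| = 9.2045 + 86 − 12.3139 = 82.89.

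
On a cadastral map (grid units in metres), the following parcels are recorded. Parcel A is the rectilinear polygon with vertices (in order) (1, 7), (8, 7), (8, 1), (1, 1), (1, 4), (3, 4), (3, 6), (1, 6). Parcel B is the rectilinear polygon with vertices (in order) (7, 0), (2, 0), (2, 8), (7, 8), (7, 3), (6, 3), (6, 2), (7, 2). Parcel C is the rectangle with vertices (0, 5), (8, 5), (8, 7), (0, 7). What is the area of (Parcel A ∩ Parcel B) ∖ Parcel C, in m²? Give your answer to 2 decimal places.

18.00

|Parcel A ∩ Parcel B| = 27.
|(Parcel A ∩ Parcel B) ∩ Parcel C| = 9.
|(Parcel A ∩ Parcel B) ∖ Parcel C| = 27 − 9 = 18.00.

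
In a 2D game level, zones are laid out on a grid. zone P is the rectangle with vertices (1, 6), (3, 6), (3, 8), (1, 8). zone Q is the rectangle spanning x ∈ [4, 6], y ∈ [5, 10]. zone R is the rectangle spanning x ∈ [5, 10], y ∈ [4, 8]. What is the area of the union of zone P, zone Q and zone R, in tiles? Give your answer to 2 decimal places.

By inclusion–exclusion:
Individual areas: |zone P| = 4, |zone Q| = 10, |zone R| = 20.
|zone P∩zone Q| = 0 (no overlap).
|zone P∩zone R| = 0 (no overlap).
|zone Q∩zone R|: x∈[5,6], y∈[5,8] → 1·3 = 3.
|zone P∩zone Q∩zone R| = 0.
|zone P ∪ zone Q ∪ zone R| = 34 − 3 + 0 = 31.00.

31.00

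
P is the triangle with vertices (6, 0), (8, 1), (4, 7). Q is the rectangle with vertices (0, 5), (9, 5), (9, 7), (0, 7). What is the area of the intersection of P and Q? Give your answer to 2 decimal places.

0.76

The intersection is the polygon with vertices (5.333,5), (4.571,5), (4,7).
By the shoelace formula its area is 0.76.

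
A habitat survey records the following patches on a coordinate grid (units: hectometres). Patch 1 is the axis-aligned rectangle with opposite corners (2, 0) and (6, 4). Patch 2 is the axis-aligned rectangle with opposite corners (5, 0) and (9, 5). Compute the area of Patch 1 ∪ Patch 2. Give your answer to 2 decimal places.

32.00

By inclusion–exclusion:
Individual areas: |Patch 1| = 16, |Patch 2| = 20.
|Patch 1∩Patch 2|: x∈[5,6], y∈[0,4] → 1·4 = 4.
|Patch 1 ∪ Patch 2| = 36 − 4 = 32.00.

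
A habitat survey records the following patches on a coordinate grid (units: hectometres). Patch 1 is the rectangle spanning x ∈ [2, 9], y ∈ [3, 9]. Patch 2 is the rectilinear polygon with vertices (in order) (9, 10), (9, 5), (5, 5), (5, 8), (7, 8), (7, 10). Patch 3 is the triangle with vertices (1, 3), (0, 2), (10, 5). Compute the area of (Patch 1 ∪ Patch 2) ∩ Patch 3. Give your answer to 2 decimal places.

The region (Patch 1 ∪ Patch 2) ∩ Patch 3 is the polygon with vertices (2,3), (2,3.222), (9,4.778), (9,4.7), (3.333,3).
By the shoelace formula its area is 2.18.

2.18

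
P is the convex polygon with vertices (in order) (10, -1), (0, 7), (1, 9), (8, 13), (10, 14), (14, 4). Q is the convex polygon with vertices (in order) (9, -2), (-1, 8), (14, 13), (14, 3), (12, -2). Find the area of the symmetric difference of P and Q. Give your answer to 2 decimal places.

47.49

|P| = 112, |Q| = 132.5, |P∩Q| = 98.5059.
|P △ Q| = |P| + |Q| − 2·|P∩Q| = 112 + 132.5 − 197.0118 = 47.49.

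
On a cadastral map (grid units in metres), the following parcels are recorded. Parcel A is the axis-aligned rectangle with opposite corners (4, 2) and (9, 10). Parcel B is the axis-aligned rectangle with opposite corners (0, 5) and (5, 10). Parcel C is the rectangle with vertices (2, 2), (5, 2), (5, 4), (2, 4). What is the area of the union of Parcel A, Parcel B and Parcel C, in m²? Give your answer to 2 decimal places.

By inclusion–exclusion:
Individual areas: |Parcel A| = 40, |Parcel B| = 25, |Parcel C| = 6.
|Parcel A∩Parcel B|: x∈[4,5], y∈[5,10] → 1·5 = 5.
|Parcel A∩Parcel C|: x∈[4,5], y∈[2,4] → 1·2 = 2.
|Parcel B∩Parcel C| = 0 (no overlap).
|Parcel A∩Parcel B∩Parcel C| = 0.
|Parcel A ∪ Parcel B ∪ Parcel C| = 71 − 7 + 0 = 64.00.

64.00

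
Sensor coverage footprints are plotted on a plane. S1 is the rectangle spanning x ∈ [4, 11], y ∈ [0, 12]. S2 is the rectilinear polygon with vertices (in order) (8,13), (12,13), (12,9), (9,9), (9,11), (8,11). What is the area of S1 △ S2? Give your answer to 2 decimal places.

84.00

|S1| = 84, |S2| = 14, |S1∩S2| = 7.
|S1 △ S2| = |S1| + |S2| − 2·|S1∩S2| = 84 + 14 − 14 = 84.00.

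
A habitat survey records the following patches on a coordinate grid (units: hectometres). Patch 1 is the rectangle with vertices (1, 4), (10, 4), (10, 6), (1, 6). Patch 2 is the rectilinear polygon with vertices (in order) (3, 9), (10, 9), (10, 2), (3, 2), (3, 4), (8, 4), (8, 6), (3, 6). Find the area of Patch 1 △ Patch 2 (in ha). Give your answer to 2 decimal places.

49.00

|Patch 1| = 18, |Patch 2| = 39, |Patch 1∩Patch 2| = 4.
|Patch 1 △ Patch 2| = |Patch 1| + |Patch 2| − 2·|Patch 1∩Patch 2| = 18 + 39 − 8 = 49.00.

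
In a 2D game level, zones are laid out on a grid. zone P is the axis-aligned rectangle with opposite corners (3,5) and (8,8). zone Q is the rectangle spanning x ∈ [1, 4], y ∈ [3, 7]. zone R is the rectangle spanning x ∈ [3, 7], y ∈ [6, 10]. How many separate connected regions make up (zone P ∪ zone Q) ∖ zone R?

(zone P ∪ zone Q) ∖ zone R is a single connected region.

1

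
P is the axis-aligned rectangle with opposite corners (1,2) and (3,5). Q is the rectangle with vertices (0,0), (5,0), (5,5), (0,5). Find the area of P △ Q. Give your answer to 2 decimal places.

|P∩Q|: x∈[1,3], y∈[2,5] → 2·3 = 6.
|P △ Q| = |P| + |Q| − 2·|P∩Q| = 6 + 25 − 12 = 19.00.

19.00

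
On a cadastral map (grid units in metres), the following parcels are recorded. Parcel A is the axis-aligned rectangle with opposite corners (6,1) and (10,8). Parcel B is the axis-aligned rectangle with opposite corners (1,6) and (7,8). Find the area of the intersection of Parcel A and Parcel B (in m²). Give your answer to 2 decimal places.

2.00

|Parcel A∩Parcel B|: x∈[6,7], y∈[6,8] → 1·2 = 2.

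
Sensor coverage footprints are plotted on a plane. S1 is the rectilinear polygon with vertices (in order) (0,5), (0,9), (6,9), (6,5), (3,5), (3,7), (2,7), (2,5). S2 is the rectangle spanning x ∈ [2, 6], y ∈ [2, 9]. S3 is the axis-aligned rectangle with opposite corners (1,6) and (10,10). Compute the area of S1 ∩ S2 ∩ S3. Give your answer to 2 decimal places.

11.00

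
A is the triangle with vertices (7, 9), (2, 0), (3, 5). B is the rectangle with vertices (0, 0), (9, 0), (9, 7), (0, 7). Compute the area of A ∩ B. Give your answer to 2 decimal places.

7.11

The intersection is the polygon with vertices (2,0), (3,5), (5,7), (5.889,7).
By the shoelace formula its area is 7.11.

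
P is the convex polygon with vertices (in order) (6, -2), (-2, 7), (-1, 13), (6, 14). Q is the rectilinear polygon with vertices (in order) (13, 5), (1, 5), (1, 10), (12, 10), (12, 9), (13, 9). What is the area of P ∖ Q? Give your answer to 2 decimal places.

59.50

|P| = 84.5, |P∩Q| = 25.
|P ∖ Q| = |P| − |P∩Q| = 84.5 − 25 = 59.50.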